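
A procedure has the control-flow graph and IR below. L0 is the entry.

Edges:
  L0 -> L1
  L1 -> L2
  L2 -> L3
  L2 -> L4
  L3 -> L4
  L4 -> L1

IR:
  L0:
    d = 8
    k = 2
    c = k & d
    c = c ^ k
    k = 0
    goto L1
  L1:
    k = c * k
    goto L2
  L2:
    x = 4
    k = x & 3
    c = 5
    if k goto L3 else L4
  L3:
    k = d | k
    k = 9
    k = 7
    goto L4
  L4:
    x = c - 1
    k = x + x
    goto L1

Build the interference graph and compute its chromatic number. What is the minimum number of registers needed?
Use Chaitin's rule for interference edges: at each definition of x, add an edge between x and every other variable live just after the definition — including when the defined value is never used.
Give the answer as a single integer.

def/use:
  L0: def={c,d,k} ue=∅
  L1: def={k} ue={c,k}
  L2: def={c,k,x} ue=∅
  L3: def={k} ue={d,k}
  L4: def={k,x} ue={c}

Backward fixpoint:
  live L0: ∅→{c,d,k}
  live L1: {c,d,k}→{d}
  live L2: {d}→{c,d,k}
  live L3: {c,d,k}→{c,d}
  live L4: {c,d}→{c,d,k}

Conflict graph:
  c: {d,k,x}
  d: {c,k,x}
  k: {c,d}
  x: {c,d}

Colouring:
  {c,d,k} pairwise interfere (3-clique) ⇒ χ ≥ 3
  3-colouring: r0={c}  r1={d}  r2={k,x}
  χ = 3

Answer: 3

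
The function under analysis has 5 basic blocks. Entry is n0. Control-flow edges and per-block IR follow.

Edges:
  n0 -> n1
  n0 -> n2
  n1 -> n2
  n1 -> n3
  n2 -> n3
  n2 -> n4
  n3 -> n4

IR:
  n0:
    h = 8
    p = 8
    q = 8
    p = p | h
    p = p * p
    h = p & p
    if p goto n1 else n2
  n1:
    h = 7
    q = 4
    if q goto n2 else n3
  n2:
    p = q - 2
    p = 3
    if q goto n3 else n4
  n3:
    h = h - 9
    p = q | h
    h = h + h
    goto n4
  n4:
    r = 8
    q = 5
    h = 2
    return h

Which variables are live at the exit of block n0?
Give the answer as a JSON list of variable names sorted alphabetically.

Answer: ["h", "q"]

Derivation:
Block summaries:
  n0: {h,p,q} / ∅
  n1: {h,q} / ∅
  n2: {p} / {q}
  n3: {h,p} / {h,q}
  n4: {h,q,r} / ∅

Live sets:
  live n0: ∅→{h,q}
  live n1: ∅→{h,q}
  live n2: {h,q}→{h,q}
  live n3: {h,q}→∅
  live n4: ∅→∅

live-out(n0) = ["h", "q"]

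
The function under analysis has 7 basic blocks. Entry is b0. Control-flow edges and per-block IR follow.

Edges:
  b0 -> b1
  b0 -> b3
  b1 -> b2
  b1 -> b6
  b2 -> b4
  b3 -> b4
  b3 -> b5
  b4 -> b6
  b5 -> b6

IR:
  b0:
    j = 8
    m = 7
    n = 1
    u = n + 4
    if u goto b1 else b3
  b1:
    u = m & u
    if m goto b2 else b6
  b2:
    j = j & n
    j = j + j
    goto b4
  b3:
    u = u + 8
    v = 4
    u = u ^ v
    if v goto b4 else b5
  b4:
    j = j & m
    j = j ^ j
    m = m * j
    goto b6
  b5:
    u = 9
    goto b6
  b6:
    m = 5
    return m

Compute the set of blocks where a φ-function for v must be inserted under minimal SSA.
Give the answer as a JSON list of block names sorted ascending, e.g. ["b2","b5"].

Answer: ["b4", "b6"]

Derivation:
idom tree: b1←b0 b2←b1 b3←b0 b4←b0 b5←b3 b6←b0
Dom at joins:
  b4: preds {b2,b3}: {b0,b1,b2} ∩ {b0,b3} = {b0}; idom=b0
  b6: preds {b1,b4,b5}: {b0,b1} ∩ {b0,b4} ∩ {b0,b3,b5} = {b0}; idom=b0

Frontier:
  b4←b2: walk b2→b1 to b0
  b4←b3: walk b3 to b0
  b6←b1: walk b1 to b0
  b6←b4: walk b4 to b0
  b6←b5: walk b5→b3 to b0
  b0 → ∅
  b1 → {b4,b6}
  b2 → {b4}
  b3 → {b4,b6}
  b4 → {b6}
  b5 → {b6}
  b6 → ∅

φ for v: defs {b3}
  DF⁺ = {b4,b6}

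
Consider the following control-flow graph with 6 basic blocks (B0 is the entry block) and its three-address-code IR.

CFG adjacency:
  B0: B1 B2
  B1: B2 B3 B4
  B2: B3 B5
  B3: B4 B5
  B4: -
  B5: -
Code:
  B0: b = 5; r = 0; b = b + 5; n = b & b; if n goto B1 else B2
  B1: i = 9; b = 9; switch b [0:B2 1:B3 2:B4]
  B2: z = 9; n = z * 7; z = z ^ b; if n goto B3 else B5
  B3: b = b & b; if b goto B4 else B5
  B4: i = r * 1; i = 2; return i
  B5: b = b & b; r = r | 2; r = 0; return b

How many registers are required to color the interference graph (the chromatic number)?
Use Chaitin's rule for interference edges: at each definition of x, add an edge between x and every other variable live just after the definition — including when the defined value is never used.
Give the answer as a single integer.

Answer: 4

Derivation:
Per-block:
  B0 def {b,n,r} use ∅
  B1 def {b,i} use ∅
  B2 def {n,z} use {b}
  B3 def {b} use {b}
  B4 def {i} use {r}
  B5 def {b,r} use {b,r}

Live sets:
  live B0: ∅→{b,r}
  live B1: {r}→{b,r}
  live B2: {b,r}→{b,r}
  live B3: {b,r}→{b,r}
  live B4: {r}→∅
  live B5: {b,r}→∅

Interfere edges:
  b: {n,r,z}
  i: {r}
  n: {b,r,z}
  r: {b,i,n,z}
  z: {b,n,r}

Chromatic number:
  {b,n,r,z} pairwise interfere (4-clique) ⇒ χ ≥ 4
  4-colouring: r0={r}  r1={b,i}  r2={n}  r3={z}
  χ = 4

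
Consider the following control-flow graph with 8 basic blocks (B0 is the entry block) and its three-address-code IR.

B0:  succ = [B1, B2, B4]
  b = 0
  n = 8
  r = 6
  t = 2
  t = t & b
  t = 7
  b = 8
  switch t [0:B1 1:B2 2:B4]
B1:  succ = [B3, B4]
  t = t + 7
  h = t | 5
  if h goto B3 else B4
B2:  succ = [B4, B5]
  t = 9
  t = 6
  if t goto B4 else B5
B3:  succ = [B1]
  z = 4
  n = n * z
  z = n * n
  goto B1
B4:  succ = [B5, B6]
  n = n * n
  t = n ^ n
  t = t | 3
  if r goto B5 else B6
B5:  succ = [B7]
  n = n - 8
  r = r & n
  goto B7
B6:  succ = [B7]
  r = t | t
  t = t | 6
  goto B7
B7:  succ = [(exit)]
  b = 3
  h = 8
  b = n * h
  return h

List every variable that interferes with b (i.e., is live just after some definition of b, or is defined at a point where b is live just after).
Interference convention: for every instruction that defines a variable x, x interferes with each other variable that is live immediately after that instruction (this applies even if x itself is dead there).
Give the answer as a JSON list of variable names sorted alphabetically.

Answer: ["h", "n", "r", "t"]

Working:
Block summaries:
  B0: def={b,n,r,t} ue=∅
  B1: def={h,t} ue={t}
  B2: def={t} ue=∅
  B3: def={n,z} ue={n}
  B4: def={n,t} ue={n,r}
  B5: def={n,r} ue={n,r}
  B6: def={r,t} ue={t}
  B7: def={b,h} ue={n}

Liveness:
  live B0: ∅→{n,r,t}
  live B1: {n,r,t}→{n,r,t}
  live B2: {n,r}→{n,r}
  live B3: {n,r,t}→{n,r,t}
  live B4: {n,r}→{n,r,t}
  live B5: {n,r}→{n}
  live B6: {n,t}→{n}
  live B7: {n}→∅

Conflict graph:
  b — {h,n,r,t}
  h — {b,n,r,t}
  n — {b,h,r,t,z}
  r — {b,h,n,t,z}
  t — {b,h,n,r,z}
  z — {n,r,t}

N(b) = ["h", "n", "r", "t"]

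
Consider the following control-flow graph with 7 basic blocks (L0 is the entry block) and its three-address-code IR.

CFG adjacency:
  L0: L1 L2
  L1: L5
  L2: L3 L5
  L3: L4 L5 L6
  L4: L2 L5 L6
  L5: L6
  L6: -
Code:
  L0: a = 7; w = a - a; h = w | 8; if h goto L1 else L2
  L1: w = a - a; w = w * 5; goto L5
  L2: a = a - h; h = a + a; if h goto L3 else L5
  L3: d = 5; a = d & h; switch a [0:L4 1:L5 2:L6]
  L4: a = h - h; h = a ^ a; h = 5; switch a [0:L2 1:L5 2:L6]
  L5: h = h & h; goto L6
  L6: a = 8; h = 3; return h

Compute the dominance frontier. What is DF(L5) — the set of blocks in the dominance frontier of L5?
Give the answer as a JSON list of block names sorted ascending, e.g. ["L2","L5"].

idom tree: L1←L0 L2←L0 L3←L2 L4←L3 L5←L0 L6←L0
Dom at joins:
  L2: preds {L0,L4}: {L0} ∩ {L0,L2,L3,L4} = {L0}; idom=L0
  L5: preds {L1,L2,L3,L4}: {L0,L1} ∩ {L0,L2} ∩ {L0,L2,L3} ∩ {L0,L2,L3,L4} = {L0}; idom=L0
  L6: preds {L3,L4,L5}: {L0,L2,L3} ∩ {L0,L2,L3,L4} ∩ {L0,L5} = {L0}; idom=L0

DF derivation:
  join L2 pred L0: · stop@L0
  join L2 pred L4: L4→L3→L2 stop@L0
  join L5 pred L1: L1 stop@L0
  join L5 pred L2: L2 stop@L0
  join L5 pred L3: L3→L2 stop@L0
  join L5 pred L4: L4→L3→L2 stop@L0
  join L6 pred L3: L3→L2 stop@L0
  join L6 pred L4: L4→L3→L2 stop@L0
  join L6 pred L5: L5 stop@L0
  DF(L0)=∅
  DF(L1)={L5}
  DF(L2)={L2,L5,L6}
  DF(L3)={L2,L5,L6}
  DF(L4)={L2,L5,L6}
  DF(L5)={L6}
  DF(L6)=∅

DF(L5) = ["L6"]

Answer: ["L6"]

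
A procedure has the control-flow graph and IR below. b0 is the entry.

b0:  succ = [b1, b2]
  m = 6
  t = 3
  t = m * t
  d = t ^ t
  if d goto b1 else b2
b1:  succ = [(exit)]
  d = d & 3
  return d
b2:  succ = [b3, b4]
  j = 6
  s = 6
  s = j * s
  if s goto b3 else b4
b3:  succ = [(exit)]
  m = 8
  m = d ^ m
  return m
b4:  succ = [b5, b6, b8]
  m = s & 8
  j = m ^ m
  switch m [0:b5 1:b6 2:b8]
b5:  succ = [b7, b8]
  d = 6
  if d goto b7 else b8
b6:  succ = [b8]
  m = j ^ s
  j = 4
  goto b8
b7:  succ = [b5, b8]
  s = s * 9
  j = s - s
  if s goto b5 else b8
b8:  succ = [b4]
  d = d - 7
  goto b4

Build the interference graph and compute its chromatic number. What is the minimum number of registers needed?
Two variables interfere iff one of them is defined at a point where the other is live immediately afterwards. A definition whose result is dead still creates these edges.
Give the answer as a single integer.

Answer: 4

Analysis:
Block summaries:
  b0 def {d,m,t} use ∅
  b1 def {d} use {d}
  b2 def {j,s} use ∅
  b3 def {m} use {d}
  b4 def {j,m} use {s}
  b5 def {d} use ∅
  b6 def {j,m} use {j,s}
  b7 def {j,s} use {s}
  b8 def {d} use {d}

Live sets:
  b0: in=∅ out={d}
  b1: in={d} out=∅
  b2: in={d} out={d,s}
  b3: in={d} out=∅
  b4: in={d,s} out={d,j,s}
  b5: in={s} out={d,s}
  b6: in={d,j,s} out={d,s}
  b7: in={d,s} out={d,s}
  b8: in={d,s} out={d,s}

Interference:
  d↔{j,m,s}
  j↔{d,m,s}
  m↔{d,j,s,t}
  s↔{d,j,m}
  t↔{m}

Registers:
  lower bound: {d,j,m,s} mutually conflict ⇒ χ ≥ 4
  assign d→r1 j→r2 m→r0 s→r3 t→r1 — no edge inside a register ⇒ χ ≤ 4
  χ = 4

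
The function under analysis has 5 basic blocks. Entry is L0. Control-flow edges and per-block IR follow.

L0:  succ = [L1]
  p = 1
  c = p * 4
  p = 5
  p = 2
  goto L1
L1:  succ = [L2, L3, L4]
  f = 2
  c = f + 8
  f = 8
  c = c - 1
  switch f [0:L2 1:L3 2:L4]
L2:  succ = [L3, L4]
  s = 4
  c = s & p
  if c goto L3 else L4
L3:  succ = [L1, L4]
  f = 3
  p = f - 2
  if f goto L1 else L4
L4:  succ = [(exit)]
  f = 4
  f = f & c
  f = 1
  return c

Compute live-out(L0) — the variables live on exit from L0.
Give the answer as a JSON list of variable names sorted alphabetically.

Per-block:
  L0: def={c,p} ue=∅
  L1: def={c,f} ue=∅
  L2: def={c,s} ue={p}
  L3: def={f,p} ue=∅
  L4: def={f} ue={c}

Live sets:
  L0: in=∅ out={p}
  L1: in={p} out={c,p}
  L2: in={p} out={c}
  L3: in={c} out={c,p}
  L4: in={c} out=∅

live-out(L0) = ["p"]

Answer: ["p"]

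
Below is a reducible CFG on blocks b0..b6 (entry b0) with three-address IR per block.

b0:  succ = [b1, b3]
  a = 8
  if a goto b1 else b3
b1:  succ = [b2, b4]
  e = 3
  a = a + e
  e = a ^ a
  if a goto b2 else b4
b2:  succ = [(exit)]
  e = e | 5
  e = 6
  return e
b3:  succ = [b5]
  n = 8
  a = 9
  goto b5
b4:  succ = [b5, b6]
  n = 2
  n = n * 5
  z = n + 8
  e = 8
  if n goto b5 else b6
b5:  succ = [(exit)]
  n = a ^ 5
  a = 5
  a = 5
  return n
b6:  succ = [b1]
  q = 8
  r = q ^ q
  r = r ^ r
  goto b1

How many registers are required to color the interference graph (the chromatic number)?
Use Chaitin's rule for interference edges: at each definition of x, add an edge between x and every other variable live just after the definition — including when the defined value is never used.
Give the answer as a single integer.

Answer: 3

Working:
def/use:
  b0 def {a} use ∅
  b1 def {a,e} use {a}
  b2 def {e} use {e}
  b3 def {a,n} use ∅
  b4 def {e,n,z} use ∅
  b5 def {a,n} use {a}
  b6 def {q,r} use ∅

Backward fixpoint:
  b0: in=∅ out={a}
  b1: in={a} out={a,e}
  b2: in={e} out=∅
  b3: in=∅ out={a}
  b4: in={a} out={a}
  b5: in={a} out=∅
  b6: in={a} out={a}

Interference:
  a: {e,n,q,r,z}
  e: {a,n}
  n: {a,e,z}
  q: {a}
  r: {a}
  z: {a,n}

Chromatic number:
  lower bound: {a,e,n} mutually conflict ⇒ χ ≥ 3
  assign a→r0 e→r2 n→r1 q→r1 r→r1 z→r2 — no edge inside a register ⇒ χ ≤ 3
  χ = 3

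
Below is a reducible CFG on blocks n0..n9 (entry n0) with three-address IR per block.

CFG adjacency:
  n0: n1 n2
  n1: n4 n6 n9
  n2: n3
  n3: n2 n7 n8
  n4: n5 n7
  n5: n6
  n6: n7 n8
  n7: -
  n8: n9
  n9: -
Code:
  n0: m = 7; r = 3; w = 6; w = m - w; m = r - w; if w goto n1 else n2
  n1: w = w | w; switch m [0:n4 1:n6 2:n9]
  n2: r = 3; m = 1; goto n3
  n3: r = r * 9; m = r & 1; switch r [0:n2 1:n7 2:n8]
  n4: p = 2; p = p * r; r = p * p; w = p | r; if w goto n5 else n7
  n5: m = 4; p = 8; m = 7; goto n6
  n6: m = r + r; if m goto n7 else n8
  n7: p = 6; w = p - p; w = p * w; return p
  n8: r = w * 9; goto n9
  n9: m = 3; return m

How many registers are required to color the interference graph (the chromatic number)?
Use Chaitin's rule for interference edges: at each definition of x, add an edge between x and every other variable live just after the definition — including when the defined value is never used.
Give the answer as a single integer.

Answer: 3

Derivation:
Per-block:
  n0: def={m,r,w} ue=∅
  n1: def={w} ue={m,w}
  n2: def={m,r} ue=∅
  n3: def={m,r} ue={r}
  n4: def={p,r,w} ue={r}
  n5: def={m,p} ue=∅
  n6: def={m} ue={r}
  n7: def={p,w} ue=∅
  n8: def={r} ue={w}
  n9: def={m} ue=∅

Backward fixpoint:
  n0 li=∅ lo={m,r,w}
  n1 li={m,r,w} lo={r,w}
  n2 li={w} lo={r,w}
  n3 li={r,w} lo={w}
  n4 li={r} lo={r,w}
  n5 li={r,w} lo={r,w}
  n6 li={r,w} lo={w}
  n7 li=∅ lo=∅
  n8 li={w} lo=∅
  n9 li=∅ lo=∅

Interfere edges:
  m: {r,w}
  p: {r,w}
  r: {m,p,w}
  w: {m,p,r}

Chromatic number:
  {m,r,w} pairwise interfere (3-clique) ⇒ χ ≥ 3
  3-colouring: c0={r}  c1={w}  c2={m,p}
  χ = 3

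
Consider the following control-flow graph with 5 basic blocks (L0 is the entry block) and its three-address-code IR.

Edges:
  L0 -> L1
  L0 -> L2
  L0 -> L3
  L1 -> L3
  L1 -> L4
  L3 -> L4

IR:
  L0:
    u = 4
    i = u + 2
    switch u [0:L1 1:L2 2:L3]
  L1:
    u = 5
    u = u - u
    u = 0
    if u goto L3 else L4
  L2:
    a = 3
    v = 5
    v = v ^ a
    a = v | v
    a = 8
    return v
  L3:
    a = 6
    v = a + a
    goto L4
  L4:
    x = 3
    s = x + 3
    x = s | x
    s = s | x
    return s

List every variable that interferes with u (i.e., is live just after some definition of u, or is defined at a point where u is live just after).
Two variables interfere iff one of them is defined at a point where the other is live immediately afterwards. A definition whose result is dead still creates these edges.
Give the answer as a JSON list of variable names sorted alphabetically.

def/use:
  L0: {i,u} / ∅
  L1: {u} / ∅
  L2: {a,v} / ∅
  L3: {a,v} / ∅
  L4: {s,x} / ∅

Live sets:
  L0: in=∅ out=∅
  L1: in=∅ out=∅
  L2: in=∅ out=∅
  L3: in=∅ out=∅
  L4: in=∅ out=∅

Conflict graph:
  a: {v}
  i: {u}
  s: {x}
  u: {i}
  v: {a}
  x: {s}

N(u) = ["i"]

Answer: ["i"]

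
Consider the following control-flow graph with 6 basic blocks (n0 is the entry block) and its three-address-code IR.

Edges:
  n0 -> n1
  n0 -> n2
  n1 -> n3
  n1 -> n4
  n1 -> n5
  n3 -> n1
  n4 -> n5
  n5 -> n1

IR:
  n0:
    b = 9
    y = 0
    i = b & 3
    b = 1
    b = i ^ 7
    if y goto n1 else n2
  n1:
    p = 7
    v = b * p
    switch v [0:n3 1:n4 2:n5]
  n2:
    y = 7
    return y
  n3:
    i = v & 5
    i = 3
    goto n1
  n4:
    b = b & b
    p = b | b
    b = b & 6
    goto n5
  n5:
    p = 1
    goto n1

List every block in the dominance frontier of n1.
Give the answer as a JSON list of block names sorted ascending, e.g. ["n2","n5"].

idom tree: n1←n0 n2←n0 n3←n1 n4←n1 n5←n1
Join-block Dom:
  n1: preds {n0,n3,n5}: {n0} ∩ {n0,n1,n3} ∩ {n0,n1,n5} = {n0}; idom=n0
  n5: preds {n1,n4}: {n0,n1} ∩ {n0,n1,n4} = {n0,n1}; idom=n1

DF derivation:
  n1←n0: walk · to n0
  n1←n3: walk n3→n1 to n0
  n1←n5: walk n5→n1 to n0
  n5←n1: walk · to n1
  n5←n4: walk n4 to n1
  DF(n0)=∅
  DF(n1)={n1}
  DF(n2)=∅
  DF(n3)={n1}
  DF(n4)={n5}
  DF(n5)={n1}

DF(n1) = ["n1"]

Answer: ["n1"]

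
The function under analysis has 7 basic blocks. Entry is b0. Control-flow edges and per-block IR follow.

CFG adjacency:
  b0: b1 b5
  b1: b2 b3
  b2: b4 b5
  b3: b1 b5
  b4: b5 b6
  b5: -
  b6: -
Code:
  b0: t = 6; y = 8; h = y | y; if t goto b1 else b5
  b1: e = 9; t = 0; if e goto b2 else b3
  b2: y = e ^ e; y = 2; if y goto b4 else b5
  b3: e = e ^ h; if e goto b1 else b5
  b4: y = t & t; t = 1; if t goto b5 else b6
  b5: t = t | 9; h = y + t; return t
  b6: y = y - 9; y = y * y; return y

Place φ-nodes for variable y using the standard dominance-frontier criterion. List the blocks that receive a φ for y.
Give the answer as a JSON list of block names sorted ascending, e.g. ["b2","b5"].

idom tree: b1←b0 b2←b1 b3←b1 b4←b2 b5←b0 b6←b4
Join-block Dom:
  b1: preds {b0,b3}: {b0} ∩ {b0,b1,b3} = {b0}; idom=b0
  b5: preds {b0,b2,b3,b4}: {b0} ∩ {b0,b1,b2} ∩ {b0,b1,b3} ∩ {b0,b1,b2,b4} = {b0}; idom=b0

Frontier:
  join b1 pred b0: · stop@b0
  join b1 pred b3: b3→b1 stop@b0
  join b5 pred b0: · stop@b0
  join b5 pred b2: b2→b1 stop@b0
  join b5 pred b3: b3→b1 stop@b0
  join b5 pred b4: b4→b2→b1 stop@b0
  b0: DF=∅
  b1: DF={b1,b5}
  b2: DF={b5}
  b3: DF={b1,b5}
  b4: DF={b5}
  b5: DF=∅
  b6: DF=∅

φ for y: defs {b0,b2,b4,b6}
  DF⁺ = {b5}

Answer: ["b5"]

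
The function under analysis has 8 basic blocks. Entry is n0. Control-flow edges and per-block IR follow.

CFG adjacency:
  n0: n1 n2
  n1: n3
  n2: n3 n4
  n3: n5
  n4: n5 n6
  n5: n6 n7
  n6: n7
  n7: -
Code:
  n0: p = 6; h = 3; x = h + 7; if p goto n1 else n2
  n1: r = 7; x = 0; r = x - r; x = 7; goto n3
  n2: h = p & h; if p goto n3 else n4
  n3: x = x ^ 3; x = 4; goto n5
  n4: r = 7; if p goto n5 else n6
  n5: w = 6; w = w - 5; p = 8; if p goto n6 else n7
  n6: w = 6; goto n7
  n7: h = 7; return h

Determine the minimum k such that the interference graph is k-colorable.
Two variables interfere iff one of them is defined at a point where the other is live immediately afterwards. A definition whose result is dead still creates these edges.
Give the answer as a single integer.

Answer: 3

Derivation:
def/use:
  n0 def {h,p,x} use ∅
  n1 def {r,x} use ∅
  n2 def {h} use {h,p}
  n3 def {x} use {x}
  n4 def {r} use {p}
  n5 def {p,w} use ∅
  n6 def {w} use ∅
  n7 def {h} use ∅

Liveness:
  live n0: ∅→{h,p,x}
  live n1: ∅→{x}
  live n2: {h,p,x}→{p,x}
  live n3: {x}→∅
  live n4: {p}→∅
  live n5: ∅→∅
  live n6: ∅→∅
  live n7: ∅→∅

Conflict graph:
  h — {p,x}
  p — {h,r,x}
  r — {p,x}
  w — ∅
  x — {h,p,r}

Registers:
  lower bound: {h,p,x} mutually conflict ⇒ χ ≥ 3
  assign h→R2 p→R0 r→R2 w→R0 x→R1 — no edge inside a register ⇒ χ ≤ 3
  χ = 3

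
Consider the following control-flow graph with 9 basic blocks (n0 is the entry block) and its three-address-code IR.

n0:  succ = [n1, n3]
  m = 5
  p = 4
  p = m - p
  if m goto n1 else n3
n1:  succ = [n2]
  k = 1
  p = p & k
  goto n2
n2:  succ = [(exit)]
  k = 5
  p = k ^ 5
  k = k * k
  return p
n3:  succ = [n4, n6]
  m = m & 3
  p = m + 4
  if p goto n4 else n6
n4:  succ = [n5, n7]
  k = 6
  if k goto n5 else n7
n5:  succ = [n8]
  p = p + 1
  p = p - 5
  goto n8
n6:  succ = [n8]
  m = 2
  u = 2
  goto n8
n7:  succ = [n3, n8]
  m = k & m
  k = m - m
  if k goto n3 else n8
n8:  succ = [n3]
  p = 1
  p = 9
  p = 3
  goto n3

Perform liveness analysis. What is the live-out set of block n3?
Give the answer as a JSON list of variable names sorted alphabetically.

Per-block:
  n0 def {m,p} use ∅
  n1 def {k,p} use {p}
  n2 def {k,p} use ∅
  n3 def {m,p} use {m}
  n4 def {k} use ∅
  n5 def {p} use {p}
  n6 def {m,u} use ∅
  n7 def {k,m} use {k,m}
  n8 def {p} use ∅

Live sets:
  n0 li=∅ lo={m,p}
  n1 li={p} lo=∅
  n2 li=∅ lo=∅
  n3 li={m} lo={m,p}
  n4 li={m,p} lo={k,m,p}
  n5 li={m,p} lo={m}
  n6 li=∅ lo={m}
  n7 li={k,m} lo={m}
  n8 li={m} lo={m}

live-out(n3) = ["m", "p"]

Answer: ["m", "p"]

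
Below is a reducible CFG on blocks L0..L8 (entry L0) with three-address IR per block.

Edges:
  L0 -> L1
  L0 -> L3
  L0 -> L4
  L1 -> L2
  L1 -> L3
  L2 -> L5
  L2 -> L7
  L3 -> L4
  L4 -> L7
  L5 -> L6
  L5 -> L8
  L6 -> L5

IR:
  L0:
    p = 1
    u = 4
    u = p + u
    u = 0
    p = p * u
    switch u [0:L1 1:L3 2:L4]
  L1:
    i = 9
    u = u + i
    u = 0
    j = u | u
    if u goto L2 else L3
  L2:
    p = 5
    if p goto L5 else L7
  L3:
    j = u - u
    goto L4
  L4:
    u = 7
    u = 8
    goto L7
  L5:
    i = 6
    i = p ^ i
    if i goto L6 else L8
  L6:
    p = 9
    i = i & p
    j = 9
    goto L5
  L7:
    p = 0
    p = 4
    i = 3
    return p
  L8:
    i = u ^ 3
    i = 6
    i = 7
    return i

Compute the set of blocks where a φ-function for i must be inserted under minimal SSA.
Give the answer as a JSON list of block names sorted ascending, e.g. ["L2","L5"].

idom tree: L1←L0 L2←L1 L3←L0 L4←L0 L5←L2 L6←L5 L7←L0 L8←L5
Dom at joins:
  L3: preds {L0,L1}: {L0} ∩ {L0,L1} = {L0}; idom=L0
  L4: preds {L0,L3}: {L0} ∩ {L0,L3} = {L0}; idom=L0
  L5: preds {L2,L6}: {L0,L1,L2} ∩ {L0,L1,L2,L5,L6} = {L0,L1,L2}; idom=L2
  L7: preds {L2,L4}: {L0,L1,L2} ∩ {L0,L4} = {L0}; idom=L0

Frontier:
  L3←L0: walk · to L0
  L3←L1: walk L1 to L0
  L4←L0: walk · to L0
  L4←L3: walk L3 to L0
  L5←L2: walk · to L2
  L5←L6: walk L6→L5 to L2
  L7←L2: walk L2→L1 to L0
  L7←L4: walk L4 to L0
  L0: DF=∅
  L1: DF={L3,L7}
  L2: DF={L7}
  L3: DF={L4}
  L4: DF={L7}
  L5: DF={L5}
  L6: DF={L5}
  L7: DF=∅
  L8: DF=∅

φ for i: defs {L1,L5,L6,L7,L8}
  DF⁺ = {L3,L4,L5,L7}

Answer: ["L3", "L4", "L5", "L7"]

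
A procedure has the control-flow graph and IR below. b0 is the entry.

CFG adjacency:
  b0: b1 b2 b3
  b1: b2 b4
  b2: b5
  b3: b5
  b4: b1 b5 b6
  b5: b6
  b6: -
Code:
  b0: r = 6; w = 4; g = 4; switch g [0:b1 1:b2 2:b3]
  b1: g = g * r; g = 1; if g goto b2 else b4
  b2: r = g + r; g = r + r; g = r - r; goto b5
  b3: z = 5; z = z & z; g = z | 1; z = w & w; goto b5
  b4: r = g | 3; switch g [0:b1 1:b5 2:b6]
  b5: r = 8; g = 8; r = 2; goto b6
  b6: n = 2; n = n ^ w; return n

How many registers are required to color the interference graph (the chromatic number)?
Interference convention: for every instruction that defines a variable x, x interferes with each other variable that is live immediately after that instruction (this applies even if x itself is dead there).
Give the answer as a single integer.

Answer: 3

Derivation:
Per-block:
  b0: def={g,r,w} ue=∅
  b1: def={g} ue={g,r}
  b2: def={g,r} ue={g,r}
  b3: def={g,z} ue={w}
  b4: def={r} ue={g}
  b5: def={g,r} ue=∅
  b6: def={n} ue={w}

Liveness:
  b0 li=∅ lo={g,r,w}
  b1 li={g,r,w} lo={g,r,w}
  b2 li={g,r,w} lo={w}
  b3 li={w} lo={w}
  b4 li={g,w} lo={g,r,w}
  b5 li={w} lo={w}
  b6 li={w} lo=∅

Interference:
  g: {r,w}
  n: {w}
  r: {g,w}
  w: {g,n,r,z}
  z: {w}

Colouring:
  {g,r,w} pairwise interfere (3-clique) ⇒ χ ≥ 3
  assign g→r1 n→r1 r→r2 w→r0 z→r1 — no edge inside a register ⇒ χ ≤ 3
  χ = 3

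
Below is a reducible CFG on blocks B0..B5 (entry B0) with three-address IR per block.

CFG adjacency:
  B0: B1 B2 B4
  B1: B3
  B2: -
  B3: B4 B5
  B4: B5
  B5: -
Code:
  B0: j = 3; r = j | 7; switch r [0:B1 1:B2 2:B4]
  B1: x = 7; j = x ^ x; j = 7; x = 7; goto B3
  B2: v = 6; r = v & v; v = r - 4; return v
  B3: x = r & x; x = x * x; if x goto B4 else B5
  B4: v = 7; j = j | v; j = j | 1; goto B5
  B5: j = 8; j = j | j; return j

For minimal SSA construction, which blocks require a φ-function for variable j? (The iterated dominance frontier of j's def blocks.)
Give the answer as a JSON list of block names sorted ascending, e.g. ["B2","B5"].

idom tree: B1←B0 B2←B0 B3←B1 B4←B0 B5←B0
Join-block Dom:
  B4: preds {B0,B3}: {B0} ∩ {B0,B1,B3} = {B0}; idom=B0
  B5: preds {B3,B4}: {B0,B1,B3} ∩ {B0,B4} = {B0}; idom=B0

DF derivation:
  join B4 pred B0: · stop@B0
  join B4 pred B3: B3→B1 stop@B0
  join B5 pred B3: B3→B1 stop@B0
  join B5 pred B4: B4 stop@B0
  B0 → ∅
  B1 → {B4,B5}
  B2 → ∅
  B3 → {B4,B5}
  B4 → {B5}
  B5 → ∅

φ for j: defs {B0,B1,B4,B5}
  DF⁺ = {B4,B5}

Answer: ["B4", "B5"]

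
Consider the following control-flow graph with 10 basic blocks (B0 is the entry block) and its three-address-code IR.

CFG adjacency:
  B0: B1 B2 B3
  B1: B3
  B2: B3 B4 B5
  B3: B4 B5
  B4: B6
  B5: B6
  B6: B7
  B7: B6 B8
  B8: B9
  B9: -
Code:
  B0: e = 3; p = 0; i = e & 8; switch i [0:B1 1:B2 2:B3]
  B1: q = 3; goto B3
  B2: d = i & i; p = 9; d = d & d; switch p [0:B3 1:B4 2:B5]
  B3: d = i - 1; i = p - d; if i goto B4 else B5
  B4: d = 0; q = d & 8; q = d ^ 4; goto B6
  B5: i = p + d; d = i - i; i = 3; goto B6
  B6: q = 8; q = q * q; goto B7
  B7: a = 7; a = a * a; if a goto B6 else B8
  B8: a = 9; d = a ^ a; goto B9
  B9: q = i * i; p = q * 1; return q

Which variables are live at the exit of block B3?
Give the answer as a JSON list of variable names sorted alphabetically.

def/use:
  B0 def {e,i,p} use ∅
  B1 def {q} use ∅
  B2 def {d,p} use {i}
  B3 def {d,i} use {i,p}
  B4 def {d,q} use ∅
  B5 def {d,i} use {d,p}
  B6 def {q} use ∅
  B7 def {a} use ∅
  B8 def {a,d} use ∅
  B9 def {p,q} use {i}

Backward fixpoint:
  live B0: ∅→{i,p}
  live B1: {i,p}→{i,p}
  live B2: {i}→{d,i,p}
  live B3: {i,p}→{d,i,p}
  live B4: {i}→{i}
  live B5: {d,p}→{i}
  live B6: {i}→{i}
  live B7: {i}→{i}
  live B8: {i}→{i}
  live B9: {i}→∅

live-out(B3) = ["d", "i", "p"]

Answer: ["d", "i", "p"]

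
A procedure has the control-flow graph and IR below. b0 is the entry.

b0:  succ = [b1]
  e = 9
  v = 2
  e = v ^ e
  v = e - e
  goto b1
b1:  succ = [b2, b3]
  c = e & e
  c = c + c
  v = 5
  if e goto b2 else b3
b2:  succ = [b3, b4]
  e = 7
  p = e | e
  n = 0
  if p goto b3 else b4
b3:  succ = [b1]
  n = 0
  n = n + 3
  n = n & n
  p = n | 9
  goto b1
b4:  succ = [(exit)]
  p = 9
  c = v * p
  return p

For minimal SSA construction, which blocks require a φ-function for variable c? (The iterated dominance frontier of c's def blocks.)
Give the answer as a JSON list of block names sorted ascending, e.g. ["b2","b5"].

Answer: ["b1"]

Derivation:
idom tree: b1←b0 b2←b1 b3←b1 b4←b2
Dom at joins:
  b1: preds {b0,b3}: {b0} ∩ {b0,b1,b3} = {b0}; idom=b0
  b3: preds {b1,b2}: {b0,b1} ∩ {b0,b1,b2} = {b0,b1}; idom=b1

DF walk-up:
  b1←b0: walk · to b0
  b1←b3: walk b3→b1 to b0
  b3←b1: walk · to b1
  b3←b2: walk b2 to b1
  b0 → ∅
  b1 → {b1}
  b2 → {b3}
  b3 → {b1}
  b4 → ∅

φ for c: defs {b1,b4}
  DF⁺ = {b1}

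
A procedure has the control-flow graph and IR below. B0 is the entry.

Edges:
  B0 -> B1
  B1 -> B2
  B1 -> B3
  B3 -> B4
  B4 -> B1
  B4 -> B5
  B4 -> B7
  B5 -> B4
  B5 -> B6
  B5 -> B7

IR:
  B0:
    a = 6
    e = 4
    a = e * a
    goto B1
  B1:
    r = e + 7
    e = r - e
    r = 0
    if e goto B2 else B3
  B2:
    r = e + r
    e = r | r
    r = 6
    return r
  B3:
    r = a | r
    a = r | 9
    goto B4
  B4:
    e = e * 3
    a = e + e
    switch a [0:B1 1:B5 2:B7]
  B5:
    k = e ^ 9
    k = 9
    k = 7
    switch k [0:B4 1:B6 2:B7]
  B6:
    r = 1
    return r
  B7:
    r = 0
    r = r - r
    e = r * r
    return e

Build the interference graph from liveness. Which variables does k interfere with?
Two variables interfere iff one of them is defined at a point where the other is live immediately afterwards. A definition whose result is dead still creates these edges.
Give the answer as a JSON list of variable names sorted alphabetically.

Block summaries:
  B0 def {a,e} use ∅
  B1 def {e,r} use {e}
  B2 def {e,r} use {e,r}
  B3 def {a,r} use {a,r}
  B4 def {a,e} use {e}
  B5 def {k} use {e}
  B6 def {r} use ∅
  B7 def {e,r} use ∅

Backward fixpoint:
  B0 li=∅ lo={a,e}
  B1 li={a,e} lo={a,e,r}
  B2 li={e,r} lo=∅
  B3 li={a,e,r} lo={e}
  B4 li={e} lo={a,e}
  B5 li={e} lo={e}
  B6 li=∅ lo=∅
  B7 li=∅ lo=∅

Interfere edges:
  a: {e,r}
  e: {a,k,r}
  k: {e}
  r: {a,e}

N(k) = ["e"]

Answer: ["e"]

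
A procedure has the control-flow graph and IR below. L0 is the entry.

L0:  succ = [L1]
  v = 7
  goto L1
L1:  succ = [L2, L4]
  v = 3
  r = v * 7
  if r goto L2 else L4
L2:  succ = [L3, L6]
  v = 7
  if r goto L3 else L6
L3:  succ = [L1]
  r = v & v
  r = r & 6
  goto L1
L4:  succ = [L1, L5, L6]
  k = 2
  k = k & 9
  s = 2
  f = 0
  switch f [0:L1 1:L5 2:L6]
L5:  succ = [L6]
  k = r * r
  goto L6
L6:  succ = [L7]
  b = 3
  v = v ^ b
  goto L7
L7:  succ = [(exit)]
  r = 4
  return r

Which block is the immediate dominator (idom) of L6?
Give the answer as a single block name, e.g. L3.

Answer: L1

Derivation:
idom tree: L1←L0 L2←L1 L3←L2 L4←L1 L5←L4 L6←L1 L7←L6
Dom∩ at merges:
  L1: preds {L0,L3,L4}: {L0} ∩ {L0,L1,L2,L3} ∩ {L0,L1,L4} = {L0}; idom=L0
  L6: preds {L2,L4,L5}: {L0,L1,L2} ∩ {L0,L1,L4} ∩ {L0,L1,L4,L5} = {L0,L1}; idom=L1

idom(L6) = L1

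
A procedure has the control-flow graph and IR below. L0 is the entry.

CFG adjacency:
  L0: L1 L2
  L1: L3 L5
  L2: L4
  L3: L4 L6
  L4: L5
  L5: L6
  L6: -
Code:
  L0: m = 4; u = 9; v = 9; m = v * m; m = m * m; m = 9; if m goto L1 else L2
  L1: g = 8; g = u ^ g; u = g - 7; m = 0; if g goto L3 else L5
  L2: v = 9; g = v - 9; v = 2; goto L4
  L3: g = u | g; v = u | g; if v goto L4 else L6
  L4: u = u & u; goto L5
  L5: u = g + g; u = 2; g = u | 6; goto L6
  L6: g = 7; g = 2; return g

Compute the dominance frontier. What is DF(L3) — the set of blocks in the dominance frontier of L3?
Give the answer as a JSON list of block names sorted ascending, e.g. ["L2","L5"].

idom tree: L1←L0 L2←L0 L3←L1 L4←L0 L5←L0 L6←L0
Dom∩ at merges:
  L4: preds {L2,L3}: {L0,L2} ∩ {L0,L1,L3} = {L0}; idom=L0
  L5: preds {L1,L4}: {L0,L1} ∩ {L0,L4} = {L0}; idom=L0
  L6: preds {L3,L5}: {L0,L1,L3} ∩ {L0,L5} = {L0}; idom=L0

Frontier:
  join L4 pred L2: L2 stop@L0
  join L4 pred L3: L3→L1 stop@L0
  join L5 pred L1: L1 stop@L0
  join L5 pred L4: L4 stop@L0
  join L6 pred L3: L3→L1 stop@L0
  join L6 pred L5: L5 stop@L0
  DF(L0)=∅
  DF(L1)={L4,L5,L6}
  DF(L2)={L4}
  DF(L3)={L4,L6}
  DF(L4)={L5}
  DF(L5)={L6}
  DF(L6)=∅

DF(L3) = ["L4", "L6"]

Answer: ["L4", "L6"]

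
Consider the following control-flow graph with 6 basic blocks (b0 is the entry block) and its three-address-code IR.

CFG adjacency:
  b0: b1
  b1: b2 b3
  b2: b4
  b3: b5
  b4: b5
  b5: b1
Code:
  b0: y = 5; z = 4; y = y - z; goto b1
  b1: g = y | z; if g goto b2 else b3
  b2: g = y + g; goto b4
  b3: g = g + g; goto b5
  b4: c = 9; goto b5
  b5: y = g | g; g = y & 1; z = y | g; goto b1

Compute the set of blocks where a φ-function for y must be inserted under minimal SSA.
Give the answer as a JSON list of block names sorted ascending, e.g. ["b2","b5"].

idom tree: b1←b0 b2←b1 b3←b1 b4←b2 b5←b1
Join-block Dom:
  b1: preds {b0,b5}: {b0} ∩ {b0,b1,b5} = {b0}; idom=b0
  b5: preds {b3,b4}: {b0,b1,b3} ∩ {b0,b1,b2,b4} = {b0,b1}; idom=b1

DF derivation:
  join b1 pred b0: · stop@b0
  join b1 pred b5: b5→b1 stop@b0
  join b5 pred b3: b3 stop@b1
  join b5 pred b4: b4→b2 stop@b1
  DF(b0)=∅
  DF(b1)={b1}
  DF(b2)={b5}
  DF(b3)={b5}
  DF(b4)={b5}
  DF(b5)={b1}

φ for y: defs {b0,b5}
  DF⁺ = {b1}

Answer: ["b1"]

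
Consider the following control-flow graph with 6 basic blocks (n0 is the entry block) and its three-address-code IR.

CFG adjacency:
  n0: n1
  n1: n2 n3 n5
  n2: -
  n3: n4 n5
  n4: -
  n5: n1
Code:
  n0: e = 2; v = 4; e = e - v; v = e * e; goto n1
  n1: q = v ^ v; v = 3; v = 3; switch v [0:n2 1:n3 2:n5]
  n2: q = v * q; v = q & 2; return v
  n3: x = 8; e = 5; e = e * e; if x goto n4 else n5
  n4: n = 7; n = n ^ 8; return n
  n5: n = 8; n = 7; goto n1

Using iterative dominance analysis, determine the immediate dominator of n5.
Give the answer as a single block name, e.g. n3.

Answer: n1

Derivation:
idom tree: n1←n0 n2←n1 n3←n1 n4←n3 n5←n1
Join-block Dom:
  n1: preds {n0,n5}: {n0} ∩ {n0,n1,n5} = {n0}; idom=n0
  n5: preds {n1,n3}: {n0,n1} ∩ {n0,n1,n3} = {n0,n1}; idom=n1

idom(n5) = n1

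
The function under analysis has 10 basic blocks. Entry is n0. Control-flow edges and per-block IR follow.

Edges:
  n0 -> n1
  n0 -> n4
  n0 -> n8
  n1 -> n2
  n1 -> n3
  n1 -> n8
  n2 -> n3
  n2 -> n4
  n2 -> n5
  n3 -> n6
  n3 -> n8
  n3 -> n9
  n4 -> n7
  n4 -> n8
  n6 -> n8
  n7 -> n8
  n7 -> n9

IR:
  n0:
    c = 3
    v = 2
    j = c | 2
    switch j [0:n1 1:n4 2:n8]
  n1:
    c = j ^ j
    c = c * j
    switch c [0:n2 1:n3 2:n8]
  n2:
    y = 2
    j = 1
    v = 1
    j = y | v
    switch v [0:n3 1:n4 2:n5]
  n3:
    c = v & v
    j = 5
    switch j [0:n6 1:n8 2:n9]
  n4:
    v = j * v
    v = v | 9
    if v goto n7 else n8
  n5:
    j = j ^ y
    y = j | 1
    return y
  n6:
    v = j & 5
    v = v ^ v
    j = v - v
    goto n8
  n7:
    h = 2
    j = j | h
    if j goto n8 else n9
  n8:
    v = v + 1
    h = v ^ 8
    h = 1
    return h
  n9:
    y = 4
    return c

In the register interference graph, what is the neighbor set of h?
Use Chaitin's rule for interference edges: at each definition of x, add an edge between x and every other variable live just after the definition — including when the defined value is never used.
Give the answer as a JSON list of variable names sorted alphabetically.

Answer: ["c", "j", "v"]

Analysis:
Per-block:
  n0: def={c,j,v} ue=∅
  n1: def={c} ue={j}
  n2: def={j,v,y} ue=∅
  n3: def={c,j} ue={v}
  n4: def={v} ue={j,v}
  n5: def={j,y} ue={j,y}
  n6: def={j,v} ue={j}
  n7: def={h,j} ue={j}
  n8: def={h,v} ue={v}
  n9: def={y} ue={c}

Live sets:
  live n0: ∅→{c,j,v}
  live n1: {j,v}→{c,v}
  live n2: {c}→{c,j,v,y}
  live n3: {v}→{c,j,v}
  live n4: {c,j,v}→{c,j,v}
  live n5: {j,y}→∅
  live n6: {j}→{v}
  live n7: {c,j,v}→{c,v}
  live n8: {v}→∅
  live n9: {c}→∅

Interfere edges:
  c: {h,j,v,y}
  h: {c,j,v}
  j: {c,h,v,y}
  v: {c,h,j,y}
  y: {c,j,v}

N(h) = ["c", "j", "v"]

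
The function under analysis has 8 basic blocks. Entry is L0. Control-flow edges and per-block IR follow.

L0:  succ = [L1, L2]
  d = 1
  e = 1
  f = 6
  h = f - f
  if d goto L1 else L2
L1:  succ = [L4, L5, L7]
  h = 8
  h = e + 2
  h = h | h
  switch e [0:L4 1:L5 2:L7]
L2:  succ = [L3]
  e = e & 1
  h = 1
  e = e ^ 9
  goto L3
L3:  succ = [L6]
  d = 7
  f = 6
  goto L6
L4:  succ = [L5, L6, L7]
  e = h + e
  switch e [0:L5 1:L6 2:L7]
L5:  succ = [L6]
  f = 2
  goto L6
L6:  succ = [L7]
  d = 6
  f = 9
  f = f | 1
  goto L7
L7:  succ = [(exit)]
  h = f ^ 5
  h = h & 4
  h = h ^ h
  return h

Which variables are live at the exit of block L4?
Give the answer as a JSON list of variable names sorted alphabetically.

Answer: ["f"]

Analysis:
Per-block:
  L0: def={d,e,f,h} ue=∅
  L1: def={h} ue={e}
  L2: def={e,h} ue={e}
  L3: def={d,f} ue=∅
  L4: def={e} ue={e,h}
  L5: def={f} ue=∅
  L6: def={d,f} ue=∅
  L7: def={h} ue={f}

Live sets:
  L0 li=∅ lo={e,f}
  L1 li={e,f} lo={e,f,h}
  L2 li={e} lo=∅
  L3 li=∅ lo=∅
  L4 li={e,f,h} lo={f}
  L5 li=∅ lo=∅
  L6 li=∅ lo={f}
  L7 li={f} lo=∅

live-out(L4) = ["f"]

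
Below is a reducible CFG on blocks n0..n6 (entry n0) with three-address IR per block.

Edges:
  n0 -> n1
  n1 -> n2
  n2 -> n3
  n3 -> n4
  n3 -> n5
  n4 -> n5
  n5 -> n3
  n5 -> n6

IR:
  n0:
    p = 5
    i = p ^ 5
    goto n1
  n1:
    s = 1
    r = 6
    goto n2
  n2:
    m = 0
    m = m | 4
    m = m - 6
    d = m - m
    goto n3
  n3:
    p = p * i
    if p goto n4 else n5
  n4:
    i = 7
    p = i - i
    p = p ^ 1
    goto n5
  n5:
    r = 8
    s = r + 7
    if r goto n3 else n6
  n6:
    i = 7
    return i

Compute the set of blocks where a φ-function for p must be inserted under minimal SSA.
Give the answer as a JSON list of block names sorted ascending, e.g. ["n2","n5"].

idom tree: n1←n0 n2←n1 n3←n2 n4←n3 n5←n3 n6←n5
Dom at joins:
  n3: preds {n2,n5}: {n0,n1,n2} ∩ {n0,n1,n2,n3,n5} = {n0,n1,n2}; idom=n2
  n5: preds {n3,n4}: {n0,n1,n2,n3} ∩ {n0,n1,n2,n3,n4} = {n0,n1,n2,n3}; idom=n3

DF walk-up:
  n3←n2: walk · to n2
  n3←n5: walk n5→n3 to n2
  n5←n3: walk · to n3
  n5←n4: walk n4 to n3
  DF(n0)=∅
  DF(n1)=∅
  DF(n2)=∅
  DF(n3)={n3}
  DF(n4)={n5}
  DF(n5)={n3}
  DF(n6)=∅

φ for p: defs {n0,n3,n4}
  DF⁺ = {n3,n5}

Answer: ["n3", "n5"]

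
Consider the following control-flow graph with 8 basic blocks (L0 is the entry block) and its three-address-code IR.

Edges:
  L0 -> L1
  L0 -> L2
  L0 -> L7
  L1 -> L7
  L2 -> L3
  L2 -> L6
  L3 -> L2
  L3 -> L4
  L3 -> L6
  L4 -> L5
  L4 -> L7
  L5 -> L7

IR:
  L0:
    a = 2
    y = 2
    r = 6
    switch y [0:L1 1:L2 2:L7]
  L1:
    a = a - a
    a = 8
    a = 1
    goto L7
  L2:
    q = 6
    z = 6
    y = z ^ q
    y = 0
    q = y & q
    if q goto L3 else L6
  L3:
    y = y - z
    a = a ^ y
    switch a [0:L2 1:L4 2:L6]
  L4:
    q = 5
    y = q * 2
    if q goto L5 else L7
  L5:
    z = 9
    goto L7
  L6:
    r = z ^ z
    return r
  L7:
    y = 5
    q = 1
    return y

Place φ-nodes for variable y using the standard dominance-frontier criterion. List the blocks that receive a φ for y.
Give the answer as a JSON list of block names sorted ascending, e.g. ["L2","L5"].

idom tree: L1←L0 L2←L0 L3←L2 L4←L3 L5←L4 L6←L2 L7←L0
Dom∩ at merges:
  L2: preds {L0,L3}: {L0} ∩ {L0,L2,L3} = {L0}; idom=L0
  L6: preds {L2,L3}: {L0,L2} ∩ {L0,L2,L3} = {L0,L2}; idom=L2
  L7: preds {L0,L1,L4,L5}: {L0} ∩ {L0,L1} ∩ {L0,L2,L3,L4} ∩ {L0,L2,L3,L4,L5} = {L0}; idom=L0

Frontier:
  L2←L0: walk · to L0
  L2←L3: walk L3→L2 to L0
  L6←L2: walk · to L2
  L6←L3: walk L3 to L2
  L7←L0: walk · to L0
  L7←L1: walk L1 to L0
  L7←L4: walk L4→L3→L2 to L0
  L7←L5: walk L5→L4→L3→L2 to L0
  L0 → ∅
  L1 → {L7}
  L2 → {L2,L7}
  L3 → {L2,L6,L7}
  L4 → {L7}
  L5 → {L7}
  L6 → ∅
  L7 → ∅

φ for y: defs {L0,L2,L3,L4,L7}
  DF⁺ = {L2,L6,L7}

Answer: ["L2", "L6", "L7"]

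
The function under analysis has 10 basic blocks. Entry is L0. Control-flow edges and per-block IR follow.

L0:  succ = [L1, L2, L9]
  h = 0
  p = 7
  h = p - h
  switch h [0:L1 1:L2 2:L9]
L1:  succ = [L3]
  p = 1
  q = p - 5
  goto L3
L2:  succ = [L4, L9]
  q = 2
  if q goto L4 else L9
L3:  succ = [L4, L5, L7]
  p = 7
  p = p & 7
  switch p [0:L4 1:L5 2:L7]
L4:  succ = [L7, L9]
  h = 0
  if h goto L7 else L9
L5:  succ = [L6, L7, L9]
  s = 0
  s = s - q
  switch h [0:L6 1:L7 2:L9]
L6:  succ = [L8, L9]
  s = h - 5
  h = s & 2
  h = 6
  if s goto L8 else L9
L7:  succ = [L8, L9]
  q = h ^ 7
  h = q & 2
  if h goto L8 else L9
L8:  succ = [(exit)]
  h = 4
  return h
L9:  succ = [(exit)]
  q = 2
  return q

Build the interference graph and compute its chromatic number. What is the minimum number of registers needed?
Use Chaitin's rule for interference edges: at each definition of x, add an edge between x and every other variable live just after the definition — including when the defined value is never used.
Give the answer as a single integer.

Block summaries:
  L0: def={h,p} ue=∅
  L1: def={p,q} ue=∅
  L2: def={q} ue=∅
  L3: def={p} ue=∅
  L4: def={h} ue=∅
  L5: def={s} ue={h,q}
  L6: def={h,s} ue={h}
  L7: def={h,q} ue={h}
  L8: def={h} ue=∅
  L9: def={q} ue=∅

Live sets:
  L0 li=∅ lo={h}
  L1 li={h} lo={h,q}
  L2 li=∅ lo=∅
  L3 li={h,q} lo={h,q}
  L4 li=∅ lo={h}
  L5 li={h,q} lo={h}
  L6 li={h} lo=∅
  L7 li={h} lo=∅
  L8 li=∅ lo=∅
  L9 li=∅ lo=∅

Conflict graph:
  h↔{p,q,s}
  p↔{h,q}
  q↔{h,p,s}
  s↔{h,q}

Chromatic number:
  lower bound: {h,p,q} mutually conflict ⇒ χ ≥ 3
  assign h→R0 p→R2 q→R1 s→R2 — no edge inside a register ⇒ χ ≤ 3
  χ = 3

Answer: 3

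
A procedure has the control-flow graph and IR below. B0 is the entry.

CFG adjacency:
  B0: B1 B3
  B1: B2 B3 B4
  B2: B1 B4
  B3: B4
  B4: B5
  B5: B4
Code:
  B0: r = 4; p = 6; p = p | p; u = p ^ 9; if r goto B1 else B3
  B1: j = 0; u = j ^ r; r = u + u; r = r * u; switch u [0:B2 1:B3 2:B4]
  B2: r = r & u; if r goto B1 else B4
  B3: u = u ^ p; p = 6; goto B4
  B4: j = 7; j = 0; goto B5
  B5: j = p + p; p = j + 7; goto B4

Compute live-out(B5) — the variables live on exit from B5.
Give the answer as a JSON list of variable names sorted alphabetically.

Per-block:
  B0: def={p,r,u} ue=∅
  B1: def={j,r,u} ue={r}
  B2: def={r} ue={r,u}
  B3: def={p,u} ue={p,u}
  B4: def={j} ue=∅
  B5: def={j,p} ue={p}

Liveness:
  B0 li=∅ lo={p,r,u}
  B1 li={p,r} lo={p,r,u}
  B2 li={p,r,u} lo={p,r}
  B3 li={p,u} lo={p}
  B4 li={p} lo={p}
  B5 li={p} lo={p}

live-out(B5) = ["p"]

Answer: ["p"]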